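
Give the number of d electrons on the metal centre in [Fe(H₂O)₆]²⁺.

Water is neutral; balancing the +2 overall charge requires Fe(II).
Group 8 minus oxidation state 2 gives a d⁶ configuration.

d⁶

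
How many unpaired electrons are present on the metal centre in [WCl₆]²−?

2

Summing ligand charges against the −2 overall charge gives an oxidation state of +4 for tungsten.
Group 6 minus oxidation state 4 gives a d² configuration.
In an octahedral field the d² configuration is t₂g²e_g⁰ (only one arrangement possible), giving 2 unpaired electrons.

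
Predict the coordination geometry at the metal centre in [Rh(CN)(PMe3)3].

Each cyanide is −1; trimethylphosphine is neutral; balancing the 0 overall charge requires Rh(I).
Rh sits in group 9, so the d-electron count is 9 − 1 = 8.
With 4 monodentate ligands the coordination number is 4.
A 4d d⁸ ion has a large crystal-field splitting; square planar leaves the high-energy d_{x²−y²} orbital empty and maximises CFSE.

square planar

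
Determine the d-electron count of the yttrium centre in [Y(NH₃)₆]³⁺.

Summing ligand charges against the +3 overall charge gives an oxidation state of +3 for yttrium.
Yttrium is a group-3 element; Y(III) is therefore d⁰.

d0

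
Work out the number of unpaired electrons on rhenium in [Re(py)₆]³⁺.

Pyridine is neutral; balancing the +3 overall charge requires Re(III).
Group 7 minus oxidation state 3 gives a d⁴ configuration.
The spin state decides the count: a 5d ion has a large Δₒ and is invariably low-spin.
An octahedral low-spin d⁴ ion is t₂g⁴e_g⁰, giving 2 unpaired electrons.

2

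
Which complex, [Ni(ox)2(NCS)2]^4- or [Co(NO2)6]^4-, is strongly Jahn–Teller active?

[Ni(ox)2(NCS)2]^4-: Each oxalate is −2; each isothiocyanate is −1; balancing the −4 overall charge requires Ni(II). Nickel is a group-10 element; Ni(II) is therefore d⁸. The d⁸ configuration leaves the e_g set evenly filled (or empty) — no strong Jahn–Teller driving force.
[Co(NO2)6]^4-: Summing ligand charges against the −4 overall charge gives an oxidation state of +2 for cobalt. Cobalt is a group-9 element; Co(II) is therefore d⁷. Nitro (N-bound nitrite) is a strong-field ligand (high in the spectrochemical series) for a first-row metal, so the complex is low-spin. The t₂g⁶e_g¹ (low-spin) configuration has an unevenly filled e_g set; the Jahn–Teller theorem predicts a tetragonal distortion (typically axial elongation) to lift the degeneracy.

[Co(NO2)6]^4-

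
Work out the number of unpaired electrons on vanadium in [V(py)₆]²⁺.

Pyridine is neutral; balancing the +2 overall charge requires V(II).
Vanadium is a group-5 element; V(II) is therefore d³.
In an octahedral field the d³ configuration is t₂g³e_g⁰ (only one arrangement possible), giving 3 unpaired electrons.

3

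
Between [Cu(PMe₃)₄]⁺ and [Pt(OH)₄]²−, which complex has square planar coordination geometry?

[Pt(OH)₄]²−

For [Cu(PMe₃)₄]⁺: Ligand charges: trimethylphosphine is neutral. With an overall charge of +1 the copper centre must be in the +1 oxidation state. Copper is a group-11 element; Cu(I) is therefore d¹⁰. A d¹⁰ ion has no crystal-field stabilisation preference between square planar and tetrahedral, so four ligands adopt the sterically favoured tetrahedral geometry. → tetrahedral.
For [Pt(OH)₄]²−: Summing ligand charges against the −2 overall charge gives an oxidation state of +2 for platinum. Platinum is a group-10 element; Pt(II) is therefore d⁸. A 5d d⁸ ion has a large crystal-field splitting; square planar leaves the high-energy d_{x²−y²} orbital empty and maximises CFSE. → square planar.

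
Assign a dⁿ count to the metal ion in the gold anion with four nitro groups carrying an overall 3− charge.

Ligand charges: each nitro (N-bound nitrite) is −1. With an overall charge of −3 the gold centre must be in the +1 oxidation state.
Group 11 minus oxidation state 1 gives a d¹⁰ configuration.

d¹⁰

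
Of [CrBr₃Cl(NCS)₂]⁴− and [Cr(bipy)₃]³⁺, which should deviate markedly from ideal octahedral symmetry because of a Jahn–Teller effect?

[CrBr₃Cl(NCS)₂]⁴−: Each bromide is −1; each chloride is −1; each isothiocyanate is −1; balancing the −4 overall charge requires Cr(II). Group 6 minus oxidation state 2 gives a d⁴ configuration. Bromide, chloride, and isothiocyanate are weak-field ligands for a first-row metal, so the complex is high-spin. The t₂g³e_g¹ (high-spin) configuration has an unevenly filled e_g set; the Jahn–Teller theorem predicts a tetragonal distortion (typically axial elongation) to lift the degeneracy.
[Cr(bipy)₃]³⁺: Summing ligand charges against the +3 overall charge gives an oxidation state of +3 for chromium. Chromium is a group-6 element; Cr(III) is therefore d³. The d³ configuration leaves the e_g set evenly filled (or empty) — no strong Jahn–Teller driving force.

[CrBr₃Cl(NCS)₂]⁴−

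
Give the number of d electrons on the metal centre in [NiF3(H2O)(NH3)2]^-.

d⁸

Each fluoride is −1; water is neutral; ammonia is neutral; balancing the −1 overall charge requires Ni(II).
Ni sits in group 10, so the d-electron count is 10 − 2 = 8.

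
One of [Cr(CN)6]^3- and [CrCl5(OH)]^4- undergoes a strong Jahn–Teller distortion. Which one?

[Cr(CN)6]^3-: Each cyanide is −1; balancing the −3 overall charge requires Cr(III). Chromium is a group-6 element; Cr(III) is therefore d³. The d³ configuration leaves the e_g set evenly filled (or empty) — no strong Jahn–Teller driving force.
[CrCl5(OH)]^4-: Summing ligand charges against the −4 overall charge gives an oxidation state of +2 for chromium. Group 6 minus oxidation state 2 gives a d⁴ configuration. Chloride and hydroxide are weak-field ligands for a first-row metal, so the complex is high-spin. The t₂g³e_g¹ (high-spin) configuration has an unevenly filled e_g set; the Jahn–Teller theorem predicts a tetragonal distortion (typically axial elongation) to lift the degeneracy.

[CrCl5(OH)]^4-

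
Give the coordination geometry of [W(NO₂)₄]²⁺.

tetrahedral

Ligand charges: each nitro (N-bound nitrite) is −1. With an overall charge of +2 the tungsten centre must be in the +6 oxidation state.
W sits in group 6, so the d-electron count is 6 − 6 = 0.
With 4 monodentate ligands the coordination number is 4.
A d⁰ ion has no crystal-field stabilisation preference between square planar and tetrahedral, so four ligands adopt the sterically favoured tetrahedral geometry.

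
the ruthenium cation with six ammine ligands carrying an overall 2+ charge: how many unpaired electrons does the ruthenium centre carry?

Summing ligand charges against the +2 overall charge gives an oxidation state of +2 for ruthenium.
Group 8 minus oxidation state 2 gives a d⁶ configuration.
The spin state decides the count: a 4d ion has a large Δₒ and is invariably low-spin.
An octahedral low-spin d⁶ ion is t₂g⁶e_g⁰, giving 0 unpaired electrons.

0 unpaired electrons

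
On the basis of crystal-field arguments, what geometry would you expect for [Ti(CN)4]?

tetrahedral

Ligand charges: each cyanide is −1. With an overall charge of 0 the titanium centre must be in the +4 oxidation state.
Titanium is a group-4 element; Ti(IV) is therefore d⁰.
Coordination number: 4.
A d⁰ ion has no crystal-field stabilisation preference between square planar and tetrahedral, so four ligands adopt the sterically favoured tetrahedral geometry.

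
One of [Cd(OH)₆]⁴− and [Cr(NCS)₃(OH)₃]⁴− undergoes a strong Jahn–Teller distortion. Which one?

[Cd(OH)₆]⁴−: Ligand charges: each hydroxide is −1. With an overall charge of −4 the cadmium centre must be in the +2 oxidation state. Group 12 minus oxidation state 2 gives a d¹⁰ configuration. The d¹⁰ configuration leaves the e_g set evenly filled (or empty) — no strong Jahn–Teller driving force.
[Cr(NCS)₃(OH)₃]⁴−: Summing ligand charges against the −4 overall charge gives an oxidation state of +2 for chromium. Group 6 minus oxidation state 2 gives a d⁴ configuration. Hydroxide and isothiocyanate are weak-field ligands for a first-row metal, so the complex is high-spin. The t₂g³e_g¹ (high-spin) configuration has an unevenly filled e_g set; the Jahn–Teller theorem predicts a tetragonal distortion (typically axial elongation) to lift the degeneracy.

[Cr(NCS)₃(OH)₃]⁴−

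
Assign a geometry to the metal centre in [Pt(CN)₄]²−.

square planar

Each cyanide is −1; balancing the −2 overall charge requires Pt(II).
Platinum is a group-10 element; Pt(II) is therefore d⁸.
With 4 monodentate ligands the coordination number is 4.
A 5d d⁸ ion has a large crystal-field splitting; square planar leaves the high-energy d_{x²−y²} orbital empty and maximises CFSE.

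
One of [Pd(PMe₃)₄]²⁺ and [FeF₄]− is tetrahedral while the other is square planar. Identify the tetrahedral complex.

For [Pd(PMe₃)₄]²⁺: Ligand charges: trimethylphosphine is neutral. With an overall charge of +2 the palladium centre must be in the +2 oxidation state. Group 10 minus oxidation state 2 gives a d⁸ configuration. A 4d d⁸ ion has a large crystal-field splitting; square planar leaves the high-energy d_{x²−y²} orbital empty and maximises CFSE. → square planar.
For [FeF₄]−: Ligand charges: each fluoride is −1. With an overall charge of −1 the iron centre must be in the +3 oxidation state. Fe sits in group 8, so the d-electron count is 8 − 3 = 5. A high-spin d⁵ ion has zero CFSE in either geometry, so four ligands adopt the sterically favoured tetrahedral geometry. → tetrahedral.

[FeF₄]−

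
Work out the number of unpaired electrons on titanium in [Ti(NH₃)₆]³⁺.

Ligand charges: ammonia is neutral. With an overall charge of +3 the titanium centre must be in the +3 oxidation state.
Group 4 minus oxidation state 3 gives a d¹ configuration.
In an octahedral field the d¹ configuration is t₂g¹e_g⁰ (only one arrangement possible), giving 1 unpaired electron.

1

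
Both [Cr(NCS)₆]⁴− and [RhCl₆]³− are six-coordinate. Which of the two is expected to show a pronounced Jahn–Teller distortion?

[Cr(NCS)₆]⁴−: Ligand charges: each isothiocyanate is −1. With an overall charge of −4 the chromium centre must be in the +2 oxidation state. Group 6 minus oxidation state 2 gives a d⁴ configuration. Isothiocyanate is a weak-field ligand for a first-row metal, so the complex is high-spin. The t₂g³e_g¹ (high-spin) configuration has an unevenly filled e_g set; the Jahn–Teller theorem predicts a tetragonal distortion (typically axial elongation) to lift the degeneracy.
[RhCl₆]³−: Each chloride is −1; balancing the −3 overall charge requires Rh(III). Rh sits in group 9, so the d-electron count is 9 − 3 = 6. A 4d ion has a large Δₒ and is invariably low-spin. The d⁶ configuration leaves the e_g set evenly filled (or empty) — no strong Jahn–Teller driving force.

[Cr(NCS)₆]⁴−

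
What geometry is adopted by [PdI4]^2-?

square planar

Summing ligand charges against the −2 overall charge gives an oxidation state of +2 for palladium.
Pd sits in group 10, so the d-electron count is 10 − 2 = 8.
Coordination number: 4.
A 4d d⁸ ion has a large crystal-field splitting; square planar leaves the high-energy d_{x²−y²} orbital empty and maximises CFSE.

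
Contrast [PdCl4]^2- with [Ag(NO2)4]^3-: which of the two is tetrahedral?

[Ag(NO2)4]^3-

For [PdCl4]^2-: Each chloride is −1; balancing the −2 overall charge requires Pd(II). Pd sits in group 10, so the d-electron count is 10 − 2 = 8. A 4d d⁸ ion has a large crystal-field splitting; square planar leaves the high-energy d_{x²−y²} orbital empty and maximises CFSE. → square planar.
For [Ag(NO2)4]^3-: Ligand charges: each nitro (N-bound nitrite) is −1. With an overall charge of −3 the silver centre must be in the +1 oxidation state. Group 11 minus oxidation state 1 gives a d¹⁰ configuration. A d¹⁰ ion has no crystal-field stabilisation preference between square planar and tetrahedral, so four ligands adopt the sterically favoured tetrahedral geometry. → tetrahedral.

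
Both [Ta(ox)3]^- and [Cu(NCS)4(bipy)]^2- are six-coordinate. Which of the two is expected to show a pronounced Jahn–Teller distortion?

[Ta(ox)3]^-: Summing ligand charges against the −1 overall charge gives an oxidation state of +5 for tantalum. Group 5 minus oxidation state 5 gives a d⁰ configuration. The d⁰ configuration leaves the e_g set evenly filled (or empty) — no strong Jahn–Teller driving force.
[Cu(NCS)4(bipy)]^2-: Each isothiocyanate is −1; 2,2′-bipyridine is neutral; balancing the −2 overall charge requires Cu(II). Copper is a group-11 element; Cu(II) is therefore d⁹. The t₂g⁶e_g³ configuration has an unevenly filled e_g set; the Jahn–Teller theorem predicts a tetragonal distortion (typically axial elongation) to lift the degeneracy.

[Cu(NCS)4(bipy)]^2-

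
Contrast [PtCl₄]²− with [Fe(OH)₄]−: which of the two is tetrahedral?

For [PtCl₄]²−: Ligand charges: each chloride is −1. With an overall charge of −2 the platinum centre must be in the +2 oxidation state. Platinum is a group-10 element; Pt(II) is therefore d⁸. A 5d d⁸ ion has a large crystal-field splitting; square planar leaves the high-energy d_{x²−y²} orbital empty and maximises CFSE. → square planar.
For [Fe(OH)₄]−: Summing ligand charges against the −1 overall charge gives an oxidation state of +3 for iron. Group 8 minus oxidation state 3 gives a d⁵ configuration. A high-spin d⁵ ion has zero CFSE in either geometry, so four ligands adopt the sterically favoured tetrahedral geometry. → tetrahedral.

[Fe(OH)₄]−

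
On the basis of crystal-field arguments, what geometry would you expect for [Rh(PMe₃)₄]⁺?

Summing ligand charges against the +1 overall charge gives an oxidation state of +1 for rhodium.
Group 9 minus oxidation state 1 gives a d⁸ configuration.
Coordination number: 4.
A 4d d⁸ ion has a large crystal-field splitting; square planar leaves the high-energy d_{x²−y²} orbital empty and maximises CFSE.

square planar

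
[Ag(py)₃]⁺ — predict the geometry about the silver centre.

Ligand charges: pyridine is neutral. With an overall charge of +1 the silver centre must be in the +1 oxidation state.
Group 11 minus oxidation state 1 gives a d¹⁰ configuration.
With 3 monodentate ligands the coordination number is 3.
Three ligands around a d¹⁰ centre minimise repulsion in a trigonal-planar arrangement.

trigonal planar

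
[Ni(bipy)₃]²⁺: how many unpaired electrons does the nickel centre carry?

2

Summing ligand charges against the +2 overall charge gives an oxidation state of +2 for nickel.
Nickel is a group-10 element; Ni(II) is therefore d⁸.
Counting donor atoms: 3×2,2′-bipyridine (bidentate) → 6 donors. Coordination number = 6.
In an octahedral field the d⁸ configuration is t₂g⁶e_g² (only one arrangement possible), giving 2 unpaired electrons.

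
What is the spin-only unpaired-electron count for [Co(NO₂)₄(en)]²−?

1

Each nitro (N-bound nitrite) is −1; ethylenediamine is neutral; balancing the −2 overall charge requires Co(II).
Co sits in group 9, so the d-electron count is 9 − 2 = 7.
Counting donor atoms: 4×nitro (N-bound nitrite) (monodentate) → 4 donors; 1×ethylenediamine (bidentate) → 2 donors. Coordination number = 6.
The spin state decides the count: Nitro (N-bound nitrite) is a strong-field ligand (high in the spectrochemical series) for a first-row metal, so the complex is low-spin.
An octahedral low-spin d⁷ ion is t₂g⁶e_g¹, giving 1 unpaired electron.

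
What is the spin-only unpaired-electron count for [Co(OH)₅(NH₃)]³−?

3 unpaired electrons

Each hydroxide is −1; ammonia is neutral; balancing the −3 overall charge requires Co(II).
Group 9 minus oxidation state 2 gives a d⁷ configuration.
The spin state decides the count: Hydroxide is a weak-field ligand for a first-row metal, so the complex is high-spin.
An octahedral high-spin d⁷ ion is t₂g⁵e_g², giving 3 unpaired electrons.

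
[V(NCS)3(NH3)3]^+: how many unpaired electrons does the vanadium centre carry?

1

Ligand charges: each isothiocyanate is −1; ammonia is neutral. With an overall charge of +1 the vanadium centre must be in the +4 oxidation state.
Group 5 minus oxidation state 4 gives a d¹ configuration.
In an octahedral field the d¹ configuration is t₂g¹e_g⁰ (only one arrangement possible), giving 1 unpaired electron.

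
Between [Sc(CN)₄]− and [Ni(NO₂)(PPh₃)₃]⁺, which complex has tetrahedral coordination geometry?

[Sc(CN)₄]−

For [Sc(CN)₄]−: Summing ligand charges against the −1 overall charge gives an oxidation state of +3 for scandium. Scandium is a group-3 element; Sc(III) is therefore d⁰. A d⁰ ion has no crystal-field stabilisation preference between square planar and tetrahedral, so four ligands adopt the sterically favoured tetrahedral geometry. → tetrahedral.
For [Ni(NO₂)(PPh₃)₃]⁺: Each nitro (N-bound nitrite) is −1; triphenylphosphine is neutral; balancing the +1 overall charge requires Ni(II). Ni sits in group 10, so the d-electron count is 10 − 2 = 8. Nitro (N-bound nitrite) and triphenylphosphine are strong-field ligands (high in the spectrochemical series). A 3d d⁸ ion with strong-field ligands gains enough CFSE to favour square planar over tetrahedral. → square planar.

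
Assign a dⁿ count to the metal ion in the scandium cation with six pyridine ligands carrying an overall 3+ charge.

d0

Summing ligand charges against the +3 overall charge gives an oxidation state of +3 for scandium.
Group 3 minus oxidation state 3 gives a d⁰ configuration.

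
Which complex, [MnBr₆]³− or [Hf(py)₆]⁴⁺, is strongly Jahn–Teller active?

[MnBr₆]³−: Summing ligand charges against the −3 overall charge gives an oxidation state of +3 for manganese. Manganese is a group-7 element; Mn(III) is therefore d⁴. Bromide is a weak-field ligand for a first-row metal, so the complex is high-spin. The t₂g³e_g¹ (high-spin) configuration has an unevenly filled e_g set; the Jahn–Teller theorem predicts a tetragonal distortion (typically axial elongation) to lift the degeneracy.
[Hf(py)₆]⁴⁺: Pyridine is neutral; balancing the +4 overall charge requires Hf(IV). Group 4 minus oxidation state 4 gives a d⁰ configuration. The d⁰ configuration leaves the e_g set evenly filled (or empty) — no strong Jahn–Teller driving force.

[MnBr₆]³−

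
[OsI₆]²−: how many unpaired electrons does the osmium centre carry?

Summing ligand charges against the −2 overall charge gives an oxidation state of +4 for osmium.
Group 8 minus oxidation state 4 gives a d⁴ configuration.
The spin state decides the count: a 5d ion has a large Δₒ and is invariably low-spin.
An octahedral low-spin d⁴ ion is t₂g⁴e_g⁰, giving 2 unpaired electrons.

2 unpaired electrons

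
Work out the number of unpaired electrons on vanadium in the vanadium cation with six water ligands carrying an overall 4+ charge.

1

Ligand charges: water is neutral. With an overall charge of +4 the vanadium centre must be in the +4 oxidation state.
V sits in group 5, so the d-electron count is 5 − 4 = 1.
In an octahedral field the d¹ configuration is t₂g¹e_g⁰ (only one arrangement possible), giving 1 unpaired electron.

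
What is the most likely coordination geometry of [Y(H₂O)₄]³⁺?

Summing ligand charges against the +3 overall charge gives an oxidation state of +3 for yttrium.
Yttrium is a group-3 element; Y(III) is therefore d⁰.
Coordination number: 4.
A d⁰ ion has no crystal-field stabilisation preference between square planar and tetrahedral, so four ligands adopt the sterically favoured tetrahedral geometry.

tetrahedral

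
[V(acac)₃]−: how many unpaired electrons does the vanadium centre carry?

3

Ligand charges: each acetylacetonate is −1. With an overall charge of −1 the vanadium centre must be in the +2 oxidation state.
Group 5 minus oxidation state 2 gives a d³ configuration.
Counting donor atoms: 3×acetylacetonate (bidentate) → 6 donors. Coordination number = 6.
In an octahedral field the d³ configuration is t₂g³e_g⁰ (only one arrangement possible), giving 3 unpaired electrons.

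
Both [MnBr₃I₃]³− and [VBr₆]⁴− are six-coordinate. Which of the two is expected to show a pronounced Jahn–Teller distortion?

[MnBr₃I₃]³−

[MnBr₃I₃]³−: Summing ligand charges against the −3 overall charge gives an oxidation state of +3 for manganese. Group 7 minus oxidation state 3 gives a d⁴ configuration. Bromide and iodide are weak-field ligands for a first-row metal, so the complex is high-spin. The t₂g³e_g¹ (high-spin) configuration has an unevenly filled e_g set; the Jahn–Teller theorem predicts a tetragonal distortion (typically axial elongation) to lift the degeneracy.
[VBr₆]⁴−: Summing ligand charges against the −4 overall charge gives an oxidation state of +2 for vanadium. Group 5 minus oxidation state 2 gives a d³ configuration. The d³ configuration leaves the e_g set evenly filled (or empty) — no strong Jahn–Teller driving force.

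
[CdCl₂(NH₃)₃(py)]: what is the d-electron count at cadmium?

d¹⁰

Summing ligand charges against the 0 overall charge gives an oxidation state of +2 for cadmium.
Group 12 minus oxidation state 2 gives a d¹⁰ configuration.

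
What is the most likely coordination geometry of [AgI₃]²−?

Ligand charges: each iodide is −1. With an overall charge of −2 the silver centre must be in the +1 oxidation state.
Group 11 minus oxidation state 1 gives a d¹⁰ configuration.
With 3 monodentate ligands the coordination number is 3.
Three ligands around a d¹⁰ centre minimise repulsion in a trigonal-planar arrangement.

trigonal planar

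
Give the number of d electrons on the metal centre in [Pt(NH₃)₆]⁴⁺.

d6

Ligand charges: ammonia is neutral. With an overall charge of +4 the platinum centre must be in the +4 oxidation state.
Group 10 minus oxidation state 4 gives a d⁶ configuration.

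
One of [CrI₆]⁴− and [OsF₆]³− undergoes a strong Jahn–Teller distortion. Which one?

[CrI₆]⁴−

[CrI₆]⁴−: Each iodide is −1; balancing the −4 overall charge requires Cr(II). Chromium is a group-6 element; Cr(II) is therefore d⁴. Iodide is a weak-field ligand for a first-row metal, so the complex is high-spin. The t₂g³e_g¹ (high-spin) configuration has an unevenly filled e_g set; the Jahn–Teller theorem predicts a tetragonal distortion (typically axial elongation) to lift the degeneracy.
[OsF₆]³−: Summing ligand charges against the −3 overall charge gives an oxidation state of +3 for osmium. Os sits in group 8, so the d-electron count is 8 − 3 = 5. A 5d ion has a large Δₒ and is invariably low-spin. The d⁵ configuration leaves the e_g set evenly filled (or empty) — no strong Jahn–Teller driving force.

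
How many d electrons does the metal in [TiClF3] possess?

d⁰

Ligand charges: each chloride is −1; each fluoride is −1. With an overall charge of 0 the titanium centre must be in the +4 oxidation state.
Titanium is a group-4 element; Ti(IV) is therefore d⁰.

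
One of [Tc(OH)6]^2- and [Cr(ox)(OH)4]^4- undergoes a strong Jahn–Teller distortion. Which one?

[Tc(OH)6]^2-: Ligand charges: each hydroxide is −1. With an overall charge of −2 the technetium centre must be in the +4 oxidation state. Tc sits in group 7, so the d-electron count is 7 − 4 = 3. The d³ configuration leaves the e_g set evenly filled (or empty) — no strong Jahn–Teller driving force.
[Cr(ox)(OH)4]^4-: Ligand charges: each oxalate is −2; each hydroxide is −1. With an overall charge of −4 the chromium centre must be in the +2 oxidation state. Chromium is a group-6 element; Cr(II) is therefore d⁴. Hydroxide and oxalate are weak-field ligands for a first-row metal, so the complex is high-spin. The t₂g³e_g¹ (high-spin) configuration has an unevenly filled e_g set; the Jahn–Teller theorem predicts a tetragonal distortion (typically axial elongation) to lift the degeneracy.

[Cr(ox)(OH)4]^4-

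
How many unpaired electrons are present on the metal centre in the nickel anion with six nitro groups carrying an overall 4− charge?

2 unpaired electrons

Each nitro (N-bound nitrite) is −1; balancing the −4 overall charge requires Ni(II).
Ni sits in group 10, so the d-electron count is 10 − 2 = 8.
In an octahedral field the d⁸ configuration is t₂g⁶e_g² (only one arrangement possible), giving 2 unpaired electrons.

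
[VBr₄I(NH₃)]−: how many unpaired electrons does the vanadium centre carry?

1 unpaired electron

Ligand charges: each bromide is −1; each iodide is −1; ammonia is neutral. With an overall charge of −1 the vanadium centre must be in the +4 oxidation state.
Group 5 minus oxidation state 4 gives a d¹ configuration.
In an octahedral field the d¹ configuration is t₂g¹e_g⁰ (only one arrangement possible), giving 1 unpaired electron.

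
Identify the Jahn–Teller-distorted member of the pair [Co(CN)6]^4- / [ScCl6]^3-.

[Co(CN)6]^4-: Ligand charges: each cyanide is −1. With an overall charge of −4 the cobalt centre must be in the +2 oxidation state. Co sits in group 9, so the d-electron count is 9 − 2 = 7. Cyanide is a strong-field ligand (high in the spectrochemical series) for a first-row metal, so the complex is low-spin. The t₂g⁶e_g¹ (low-spin) configuration has an unevenly filled e_g set; the Jahn–Teller theorem predicts a tetragonal distortion (typically axial elongation) to lift the degeneracy.
[ScCl6]^3-: Summing ligand charges against the −3 overall charge gives an oxidation state of +3 for scandium. Sc sits in group 3, so the d-electron count is 3 − 3 = 0. The d⁰ configuration leaves the e_g set evenly filled (or empty) — no strong Jahn–Teller driving force.

[Co(CN)6]^4-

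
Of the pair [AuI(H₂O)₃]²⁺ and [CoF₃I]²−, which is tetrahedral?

For [AuI(H₂O)₃]²⁺: Ligand charges: each iodide is −1; water is neutral. With an overall charge of +2 the gold centre must be in the +3 oxidation state. Group 11 minus oxidation state 3 gives a d⁸ configuration. A 5d d⁸ ion has a large crystal-field splitting; square planar leaves the high-energy d_{x²−y²} orbital empty and maximises CFSE. → square planar.
For [CoF₃I]²−: Summing ligand charges against the −2 overall charge gives an oxidation state of +2 for cobalt. Cobalt is a group-9 element; Co(II) is therefore d⁷. For a high-spin 3d d⁷ ion with weak-field ligands the small Δₜ gives little square-planar CFSE advantage, so four ligands adopt the sterically favoured tetrahedral geometry. → tetrahedral.

[CoF₃I]²−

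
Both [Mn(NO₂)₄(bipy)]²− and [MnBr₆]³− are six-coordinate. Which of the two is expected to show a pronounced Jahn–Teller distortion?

[Mn(NO₂)₄(bipy)]²−: Summing ligand charges against the −2 overall charge gives an oxidation state of +2 for manganese. Manganese is a group-7 element; Mn(II) is therefore d⁵. Nitro (N-bound nitrite) is a strong-field ligand (high in the spectrochemical series) for a first-row metal, so the complex is low-spin. The d⁵ configuration leaves the e_g set evenly filled (or empty) — no strong Jahn–Teller driving force.
[MnBr₆]³−: Each bromide is −1; balancing the −3 overall charge requires Mn(III). Group 7 minus oxidation state 3 gives a d⁴ configuration. Bromide is a weak-field ligand for a first-row metal, so the complex is high-spin. The t₂g³e_g¹ (high-spin) configuration has an unevenly filled e_g set; the Jahn–Teller theorem predicts a tetragonal distortion (typically axial elongation) to lift the degeneracy.

[MnBr₆]³−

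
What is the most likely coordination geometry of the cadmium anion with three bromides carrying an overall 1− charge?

trigonal planar

Summing ligand charges against the −1 overall charge gives an oxidation state of +2 for cadmium.
Cadmium is a group-12 element; Cd(II) is therefore d¹⁰.
Coordination number: 3.
Three ligands around a d¹⁰ centre minimise repulsion in a trigonal-planar arrangement.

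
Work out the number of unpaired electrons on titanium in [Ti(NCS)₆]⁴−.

2

Ligand charges: each isothiocyanate is −1. With an overall charge of −4 the titanium centre must be in the +2 oxidation state.
Titanium is a group-4 element; Ti(II) is therefore d².
In an octahedral field the d² configuration is t₂g²e_g⁰ (only one arrangement possible), giving 2 unpaired electrons.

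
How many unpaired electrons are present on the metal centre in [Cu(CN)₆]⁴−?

1

Ligand charges: each cyanide is −1. With an overall charge of −4 the copper centre must be in the +2 oxidation state.
Group 11 minus oxidation state 2 gives a d⁹ configuration.
In an octahedral field the d⁹ configuration is t₂g⁶e_g³ (only one arrangement possible), giving 1 unpaired electron.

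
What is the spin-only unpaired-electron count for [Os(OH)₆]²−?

2

Ligand charges: each hydroxide is −1. With an overall charge of −2 the osmium centre must be in the +4 oxidation state.
Os sits in group 8, so the d-electron count is 8 − 4 = 4.
The spin state decides the count: a 5d ion has a large Δₒ and is invariably low-spin.
An octahedral low-spin d⁴ ion is t₂g⁴e_g⁰, giving 2 unpaired electrons.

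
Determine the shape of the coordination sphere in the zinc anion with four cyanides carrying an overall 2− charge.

Each cyanide is −1; balancing the −2 overall charge requires Zn(II).
Zn sits in group 12, so the d-electron count is 12 − 2 = 10.
With 4 monodentate ligands the coordination number is 4.
A d¹⁰ ion has no crystal-field stabilisation preference between square planar and tetrahedral, so four ligands adopt the sterically favoured tetrahedral geometry.

tetrahedral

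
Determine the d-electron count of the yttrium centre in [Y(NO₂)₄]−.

Ligand charges: each nitro (N-bound nitrite) is −1. With an overall charge of −1 the yttrium centre must be in the +3 oxidation state.
Group 3 minus oxidation state 3 gives a d⁰ configuration.

d⁰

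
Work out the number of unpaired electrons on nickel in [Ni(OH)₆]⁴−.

Ligand charges: each hydroxide is −1. With an overall charge of −4 the nickel centre must be in the +2 oxidation state.
Ni sits in group 10, so the d-electron count is 10 − 2 = 8.
In an octahedral field the d⁸ configuration is t₂g⁶e_g² (only one arrangement possible), giving 2 unpaired electrons.

2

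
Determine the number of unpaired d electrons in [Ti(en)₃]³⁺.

Ethylenediamine is neutral; balancing the +3 overall charge requires Ti(III).
Ti sits in group 4, so the d-electron count is 4 − 3 = 1.
Counting donor atoms: 3×ethylenediamine (bidentate) → 6 donors. Coordination number = 6.
In an octahedral field the d¹ configuration is t₂g¹e_g⁰ (only one arrangement possible), giving 1 unpaired electron.

1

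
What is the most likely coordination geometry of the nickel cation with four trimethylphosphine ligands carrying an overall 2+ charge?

Summing ligand charges against the +2 overall charge gives an oxidation state of +2 for nickel.
Ni sits in group 10, so the d-electron count is 10 − 2 = 8.
Coordination number: 4.
Trimethylphosphine is a strong-field ligand (high in the spectrochemical series).
A 3d d⁸ ion with strong-field ligands gains enough CFSE to favour square planar over tetrahedral.

square planar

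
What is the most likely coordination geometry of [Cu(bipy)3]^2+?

octahedral

Ligand charges: 2,2′-bipyridine is neutral. With an overall charge of +2 the copper centre must be in the +2 oxidation state.
Group 11 minus oxidation state 2 gives a d⁹ configuration.
Counting donor atoms: 3×2,2′-bipyridine (bidentate) → 6 donors. Coordination number = 6.
Six donors around a single metal centre give an octahedral coordination sphere.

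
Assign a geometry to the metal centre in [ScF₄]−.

tetrahedral

Each fluoride is −1; balancing the −1 overall charge requires Sc(III).
Group 3 minus oxidation state 3 gives a d⁰ configuration.
With 4 monodentate ligands the coordination number is 4.
A d⁰ ion has no crystal-field stabilisation preference between square planar and tetrahedral, so four ligands adopt the sterically favoured tetrahedral geometry.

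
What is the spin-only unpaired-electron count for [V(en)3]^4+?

Summing ligand charges against the +4 overall charge gives an oxidation state of +4 for vanadium.
V sits in group 5, so the d-electron count is 5 − 4 = 1.
Counting donor atoms: 3×ethylenediamine (bidentate) → 6 donors. Coordination number = 6.
In an octahedral field the d¹ configuration is t₂g¹e_g⁰ (only one arrangement possible), giving 1 unpaired electron.

1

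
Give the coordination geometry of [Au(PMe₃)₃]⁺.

Ligand charges: trimethylphosphine is neutral. With an overall charge of +1 the gold centre must be in the +1 oxidation state.
Au sits in group 11, so the d-electron count is 11 − 1 = 10.
Coordination number: 3.
Three ligands around a d¹⁰ centre minimise repulsion in a trigonal-planar arrangement.

trigonal planar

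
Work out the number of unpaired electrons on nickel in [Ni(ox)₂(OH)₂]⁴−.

2 unpaired electrons

Summing ligand charges against the −4 overall charge gives an oxidation state of +2 for nickel.
Group 10 minus oxidation state 2 gives a d⁸ configuration.
Counting donor atoms: 2×oxalate (bidentate) → 4 donors; 2×hydroxide (monodentate) → 2 donors. Coordination number = 6.
In an octahedral field the d⁸ configuration is t₂g⁶e_g² (only one arrangement possible), giving 2 unpaired electrons.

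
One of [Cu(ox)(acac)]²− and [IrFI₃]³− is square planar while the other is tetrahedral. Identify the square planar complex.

[IrFI₃]³−

For [Cu(ox)(acac)]²−: Ligand charges: each oxalate is −2; each acetylacetonate is −1. With an overall charge of −2 the copper centre must be in the +1 oxidation state. Copper is a group-11 element; Cu(I) is therefore d¹⁰. A d¹⁰ ion has no crystal-field stabilisation preference between square planar and tetrahedral, so four ligands adopt the sterically favoured tetrahedral geometry. → tetrahedral.
For [IrFI₃]³−: Ligand charges: each fluoride is −1; each iodide is −1. With an overall charge of −3 the iridium centre must be in the +1 oxidation state. Ir sits in group 9, so the d-electron count is 9 − 1 = 8. A 5d d⁸ ion has a large crystal-field splitting; square planar leaves the high-energy d_{x²−y²} orbital empty and maximises CFSE. → square planar.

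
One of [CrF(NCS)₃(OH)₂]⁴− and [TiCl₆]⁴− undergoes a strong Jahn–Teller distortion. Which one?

[CrF(NCS)₃(OH)₂]⁴−: Each fluoride is −1; each isothiocyanate is −1; each hydroxide is −1; balancing the −4 overall charge requires Cr(II). Cr sits in group 6, so the d-electron count is 6 − 2 = 4. Fluoride, hydroxide, and isothiocyanate are weak-field ligands for a first-row metal, so the complex is high-spin. The t₂g³e_g¹ (high-spin) configuration has an unevenly filled e_g set; the Jahn–Teller theorem predicts a tetragonal distortion (typically axial elongation) to lift the degeneracy.
[TiCl₆]⁴−: Summing ligand charges against the −4 overall charge gives an oxidation state of +2 for titanium. Ti sits in group 4, so the d-electron count is 4 − 2 = 2. The d² configuration leaves the e_g set evenly filled (or empty) — no strong Jahn–Teller driving force.

[CrF(NCS)₃(OH)₂]⁴−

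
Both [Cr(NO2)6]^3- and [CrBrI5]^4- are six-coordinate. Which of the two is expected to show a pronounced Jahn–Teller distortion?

[Cr(NO2)6]^3-: Each nitro (N-bound nitrite) is −1; balancing the −3 overall charge requires Cr(III). Cr sits in group 6, so the d-electron count is 6 − 3 = 3. The d³ configuration leaves the e_g set evenly filled (or empty) — no strong Jahn–Teller driving force.
[CrBrI5]^4-: Each bromide is −1; each iodide is −1; balancing the −4 overall charge requires Cr(II). Cr sits in group 6, so the d-electron count is 6 − 2 = 4. Bromide and iodide are weak-field ligands for a first-row metal, so the complex is high-spin. The t₂g³e_g¹ (high-spin) configuration has an unevenly filled e_g set; the Jahn–Teller theorem predicts a tetragonal distortion (typically axial elongation) to lift the degeneracy.

[CrBrI5]^4-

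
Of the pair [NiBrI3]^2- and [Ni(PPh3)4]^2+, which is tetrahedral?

For [NiBrI3]^2-: Summing ligand charges against the −2 overall charge gives an oxidation state of +2 for nickel. Group 10 minus oxidation state 2 gives a d⁸ configuration. Bromide and iodide are weak-field ligands. With weak-field ligands the CFSE gain from square planar is small, so a 3d d⁸ ion takes the sterically preferred tetrahedral geometry. → tetrahedral.
For [Ni(PPh3)4]^2+: Summing ligand charges against the +2 overall charge gives an oxidation state of +2 for nickel. Nickel is a group-10 element; Ni(II) is therefore d⁸. Triphenylphosphine is a strong-field ligand (high in the spectrochemical series). A 3d d⁸ ion with strong-field ligands gains enough CFSE to favour square planar over tetrahedral. → square planar.

[NiBrI3]^2-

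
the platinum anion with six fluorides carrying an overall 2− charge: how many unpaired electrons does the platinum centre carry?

0 unpaired electrons

Summing ligand charges against the −2 overall charge gives an oxidation state of +4 for platinum.
Platinum is a group-10 element; Pt(IV) is therefore d⁶.
The spin state decides the count: a 5d ion has a large Δₒ and is invariably low-spin.
An octahedral low-spin d⁶ ion is t₂g⁶e_g⁰, giving 0 unpaired electrons.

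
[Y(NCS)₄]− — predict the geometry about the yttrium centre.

Summing ligand charges against the −1 overall charge gives an oxidation state of +3 for yttrium.
Yttrium is a group-3 element; Y(III) is therefore d⁰.
With 4 monodentate ligands the coordination number is 4.
A d⁰ ion has no crystal-field stabilisation preference between square planar and tetrahedral, so four ligands adopt the sterically favoured tetrahedral geometry.

tetrahedral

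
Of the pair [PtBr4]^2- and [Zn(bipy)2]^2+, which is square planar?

[PtBr4]^2-

For [PtBr4]^2-: Ligand charges: each bromide is −1. With an overall charge of −2 the platinum centre must be in the +2 oxidation state. Platinum is a group-10 element; Pt(II) is therefore d⁸. A 5d d⁸ ion has a large crystal-field splitting; square planar leaves the high-energy d_{x²−y²} orbital empty and maximises CFSE. → square planar.
For [Zn(bipy)2]^2+: 2,2′-bipyridine is neutral; balancing the +2 overall charge requires Zn(II). Zinc is a group-12 element; Zn(II) is therefore d¹⁰. A d¹⁰ ion has no crystal-field stabilisation preference between square planar and tetrahedral, so four ligands adopt the sterically favoured tetrahedral geometry. → tetrahedral.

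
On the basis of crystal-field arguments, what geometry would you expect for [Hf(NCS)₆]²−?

octahedral

Summing ligand charges against the −2 overall charge gives an oxidation state of +4 for hafnium.
Group 4 minus oxidation state 4 gives a d⁰ configuration.
With 6 monodentate ligands the coordination number is 6.
Six donors around a single metal centre give an octahedral coordination sphere.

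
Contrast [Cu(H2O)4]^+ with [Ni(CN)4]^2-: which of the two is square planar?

[Ni(CN)4]^2-

For [Cu(H2O)4]^+: Summing ligand charges against the +1 overall charge gives an oxidation state of +1 for copper. Group 11 minus oxidation state 1 gives a d¹⁰ configuration. A d¹⁰ ion has no crystal-field stabilisation preference between square planar and tetrahedral, so four ligands adopt the sterically favoured tetrahedral geometry. → tetrahedral.
For [Ni(CN)4]^2-: Ligand charges: each cyanide is −1. With an overall charge of −2 the nickel centre must be in the +2 oxidation state. Group 10 minus oxidation state 2 gives a d⁸ configuration. Cyanide is a strong-field ligand (high in the spectrochemical series). A 3d d⁸ ion with strong-field ligands gains enough CFSE to favour square planar over tetrahedral. → square planar.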